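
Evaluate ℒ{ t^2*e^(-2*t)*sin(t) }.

L{sin(t)} = 1/(s^2 + 1).
Multiplying by e^(-2t) shifts s → s + 2, so L{e^(-2*t)*sin(t)} = 1/((s + 2)^2 + 1).
Then apply L{t^2·g(t)} = (-1)^2 d^2/ds^2[G(s)] with G(s) = 1/((s + 2)^2 + 1):
differentiating 2 times and applying the sign gives 2*(3*s^2 + 12*s + 11)/(s^2 + 4*s + 5)^3.

2*(3*s^2 + 12*s + 11)/(s^2 + 4*s + 5)^3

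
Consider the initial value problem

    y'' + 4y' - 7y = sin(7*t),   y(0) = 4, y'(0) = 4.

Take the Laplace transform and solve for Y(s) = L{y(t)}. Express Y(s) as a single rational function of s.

Y(s) = (4*s^3 + 20*s^2 + 196*s + 987)/(s^4 + 4*s^3 + 42*s^2 + 196*s - 343)

Transform both sides with L{·}.
The derivative rules (L{y''} = s^2 Y - s·y(0) - y'(0) and L{y'} = sY - y(0), with y(0) = 4, y'(0) = 4) turn the left side into (s^2 + 4*s - 7)Y - (4*s + 20).
The right side is L{sin(7*t)} = 7/(s^2 + 49).
So (s^2 + 4*s - 7)Y = 7/(s^2 + 49) + (4*s + 20).
Solve for Y(s) and write it as one ratio of polynomials.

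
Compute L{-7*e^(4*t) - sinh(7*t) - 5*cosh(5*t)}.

-5*s/(s^2 - 25) - 7/(s^2 - 49) - 7/(s - 4)

The transform is linear, so treat each term independently.
(-1)·[L{sinh(7t)} = 7/(s^2 - 49)]; (-5)·[L{cosh(5t)} = s/(s^2 - 25)]; (-7)·[L{e^(4t)} = 1/(s - 4)].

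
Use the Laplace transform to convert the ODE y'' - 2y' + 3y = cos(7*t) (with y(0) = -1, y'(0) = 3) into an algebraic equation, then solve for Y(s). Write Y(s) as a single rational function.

Y(s) = (-s^3 + 5*s^2 - 48*s + 245)/(s^4 - 2*s^3 + 52*s^2 - 98*s + 147)

Apply the Laplace transform to the equation.
Using L{y''} = s^2 Y - s·y(0) - y'(0) and L{y'} = sY - y(0), with y(0) = -1, y'(0) = 3, the left side becomes (s^2 - 2*s + 3)Y - (-s + 5).
The right side is L{cos(7*t)} = s/(s^2 + 49).
So (s^2 - 2*s + 3)Y = s/(s^2 + 49) + (-s + 5).
Isolate Y and clear denominators.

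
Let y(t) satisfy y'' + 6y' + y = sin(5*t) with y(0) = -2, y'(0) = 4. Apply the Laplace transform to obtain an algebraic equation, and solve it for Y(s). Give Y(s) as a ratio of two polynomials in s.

Y(s) = (-2*s^3 - 8*s^2 - 50*s - 195)/(s^4 + 6*s^3 + 26*s^2 + 150*s + 25)

Transform both sides with L{·}.
Using L{y''} = s^2 Y - s·y(0) - y'(0) and L{y'} = sY - y(0), with y(0) = -2, y'(0) = 4, the left side becomes (s^2 + 6*s + 1)Y - (-2*s - 8).
The right side is L{sin(5*t)} = 5/(s^2 + 25).
So (s^2 + 6*s + 1)Y = 5/(s^2 + 25) + (-2*s - 8).
Isolate Y and clear denominators.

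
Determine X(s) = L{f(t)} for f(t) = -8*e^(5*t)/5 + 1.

By linearity of the Laplace transform, transform each term separately.
(-8/5)·[L{e^(5t)} = 1/(s - 5)]; L{1} = 1/s.

X(s) = -8/(5*(s - 5)) + 1/s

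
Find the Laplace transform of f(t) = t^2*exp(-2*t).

2/(s + 2)^3

L{e^(-2t)} = 1/(s + 2).
Then apply L{t^2·g(t)} = (-1)^2 d^2/ds^2[G(s)] with G(s) = 1/(s + 2):
differentiating 2 times and applying the sign gives 2/(s + 2)^3.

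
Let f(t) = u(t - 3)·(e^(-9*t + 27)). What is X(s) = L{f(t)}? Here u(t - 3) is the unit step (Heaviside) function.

By the second shifting theorem, L{u(t - c)·g(t - c)} = e^(-cs)·G(s) with c = 3 and G(s) = L{g(t)}.
L{e^(-9t)} = 1/(s + 9).

X(s) = exp(-3*s)/(s + 9)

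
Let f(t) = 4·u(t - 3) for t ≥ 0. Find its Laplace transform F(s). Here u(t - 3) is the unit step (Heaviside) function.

F(s) = 4*exp(-3*s)/s

By the second shifting theorem, L{u(t - c)·g(t - c)} = e^(-cs)·G(s) with c = 3 and G(s) = L{g(t)}.
L{4} = 4/s.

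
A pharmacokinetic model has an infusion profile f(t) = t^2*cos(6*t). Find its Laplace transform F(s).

L{cos(6t)} = s/(s^2 + 36).
Then apply L{t^2·g(t)} = (-1)^2 d^2/ds^2[G(s)] with G(s) = s/(s^2 + 36):
differentiating 2 times and applying the sign gives 2*s*(s^2 - 108)/(s^2 + 36)^3.

F(s) = 2*s*(s^2 - 108)/(s^2 + 36)^3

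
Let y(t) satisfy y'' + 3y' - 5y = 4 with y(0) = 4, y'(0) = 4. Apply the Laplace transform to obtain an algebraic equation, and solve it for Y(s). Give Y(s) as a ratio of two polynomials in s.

Y(s) = (4*s^2 + 16*s + 4)/(s^3 + 3*s^2 - 5*s)

Take the Laplace transform of both sides.
With L{y''} = s^2 Y - s·y(0) - y'(0) and L{y'} = sY - y(0), with y(0) = 4, y'(0) = 4: the LHS transforms to (s^2 + 3*s - 5)Y - (4*s + 16).
The right side is L{4} = 4/s.
So (s^2 + 3*s - 5)Y = 4/s + (4*s + 16).
Divide through and combine into a single rational function.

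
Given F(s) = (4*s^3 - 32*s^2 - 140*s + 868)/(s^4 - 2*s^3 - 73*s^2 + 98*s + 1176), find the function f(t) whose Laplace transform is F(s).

f(t) = -2*exp(7*t) + 2*exp(6*t) + 2*exp(-4*t) + 2*exp(-7*t)

Factor the denominator: s^4 - 2*s^3 - 73*s^2 + 98*s + 1176 = (s - 7)*(s - 6)*(s + 4)*(s + 7).
Partial fraction decomposition gives [2/(s + 4)] + [2/(s + 7)] + [-2/(s - 7)] + [2/(s - 6)].
Invert each term: 2/(s + 4) ↔ 2e^(-4t); 2/(s + 7) ↔ 2e^(-7t); -2/(s - 7) ↔ -2e^(7t); 2/(s - 6) ↔ 2e^(6t).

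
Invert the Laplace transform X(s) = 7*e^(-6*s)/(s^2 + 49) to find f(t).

The factor e^(-6s) signals a time shift by c = 6 (second shifting theorem).
L{sin(7t)} = 7/(s^2 + 49), so L^-1{7/(s^2 + 49)} = sin(7*t).
Hence the inverse is u(t - 6) times that function evaluated at t - 6.

f(t) = Heaviside(t - 6)*(sin(7*t - 42))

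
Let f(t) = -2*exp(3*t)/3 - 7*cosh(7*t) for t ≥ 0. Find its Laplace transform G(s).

Apply the Laplace transform termwise.
(-7)·[L{cosh(7t)} = s/(s^2 - 49)]; (-2/3)·[L{e^(3t)} = 1/(s - 3)].

G(s) = -7*s/(s^2 - 49) - 2/(3*(s - 3))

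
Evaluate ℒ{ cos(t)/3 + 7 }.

Apply the Laplace transform termwise.
(1/3)·[L{cos(t)} = s/(s^2 + 1)]; L{7} = 7/s.

s/(3*(s^2 + 1)) + 7/s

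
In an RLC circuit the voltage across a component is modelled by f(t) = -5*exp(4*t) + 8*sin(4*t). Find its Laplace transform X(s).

X(s) = 32/(s^2 + 16) - 5/(s - 4)

By linearity of the Laplace transform, transform each term separately.
(-5)·[L{e^(4t)} = 1/(s - 4)]; (8)·[L{sin(4t)} = 4/(s^2 + 16)].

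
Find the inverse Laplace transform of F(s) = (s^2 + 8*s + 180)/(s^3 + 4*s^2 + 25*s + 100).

4*sin(5*t) - 3*cos(5*t) + 4*exp(-4*t)

Factor the denominator: s^3 + 4*s^2 + 25*s + 100 = (s + 4)*(s^2 + 25).
Partial fraction decomposition gives [4/(s + 4)] + [-3*s/(s^2 + 25)] + [20/(s^2 + 25)].
Invert each term: 4/(s + 4) ↔ 4e^(-4t); -3·s/(s^2 + 25) ↔ -3cos(5t); 4·5/(s^2 + 25) ↔ 4sin(5t).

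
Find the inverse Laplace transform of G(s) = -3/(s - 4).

-3*exp(4*t)

Since L{e^(4t)} = 1/(s - 4), the inverse is e^(4*t), scaled by -3.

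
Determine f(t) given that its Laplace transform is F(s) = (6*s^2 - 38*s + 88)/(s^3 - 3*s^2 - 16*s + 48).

f(t) = 4*exp(4*t) - 4*exp(3*t) + 6*exp(-4*t)

Factor the denominator: s^3 - 3*s^2 - 16*s + 48 = (s - 4)*(s - 3)*(s + 4).
Partial fraction decomposition gives [4/(s - 4)] + [-4/(s - 3)] + [6/(s + 4)].
Invert each term: 4/(s - 4) ↔ 4e^(4t); -4/(s - 3) ↔ -4e^(3t); 6/(s + 4) ↔ 6e^(-4t).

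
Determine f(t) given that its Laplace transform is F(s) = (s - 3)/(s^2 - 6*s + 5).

Rewrite the denominator: s^2 - 6*s + 5 = (s - 3)^2 - 4.
The form in (s - 3) signals a first-shifting-theorem factor e^(3t).
Since L{cosh(2t)} = s/(s^2 - 4), the inverse is e^(3*t)*cosh(2*t).

f(t) = exp(3*t)*cosh(2*t)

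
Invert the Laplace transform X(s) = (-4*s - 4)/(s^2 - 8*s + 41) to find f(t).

Complete the square in the denominator: s^2 - 8*s + 41 = (s - 4)^2 + 5^2.
Split the numerator to match: -4*s - 4 = -4·(s - 4) - 4·5.
Invert each term: -4·(s - 4)/((s - 4)^2 + 25) ↔ -4e^(4t)cos(5t); -4·5/((s - 4)^2 + 25) ↔ -4e^(4t)sin(5t).

f(t) = -4*exp(4*t)*sin(5*t) - 4*exp(4*t)*cos(5*t)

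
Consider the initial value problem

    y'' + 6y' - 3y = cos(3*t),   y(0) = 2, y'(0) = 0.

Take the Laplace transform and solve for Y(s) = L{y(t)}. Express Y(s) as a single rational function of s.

Y(s) = (2*s^3 + 12*s^2 + 19*s + 108)/(s^4 + 6*s^3 + 6*s^2 + 54*s - 27)

Take the Laplace transform of both sides.
With L{y''} = s^2 Y - s·y(0) - y'(0) and L{y'} = sY - y(0), with y(0) = 2, y'(0) = 0: the LHS transforms to (s^2 + 6*s - 3)Y - (2*s + 12).
The right side is L{cos(3*t)} = s/(s^2 + 9).
So (s^2 + 6*s - 3)Y = s/(s^2 + 9) + (2*s + 12).
Solve for Y(s) and write it as one ratio of polynomials.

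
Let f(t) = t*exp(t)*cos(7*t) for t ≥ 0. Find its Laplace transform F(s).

F(s) = (s - 8)*(s + 6)/(s^2 - 2*s + 50)^2

L{cos(7t)} = s/(s^2 + 49).
Multiplying by e^(t) shifts s → s - 1, so L{exp(t)*cos(7*t)} = (s - 1)/((s - 1)^2 + 49).
Then apply L{t·g(t)} = -d/ds[G(s)] with G(s) = (s - 1)/((s - 1)^2 + 49):
differentiating 1 time and applying the sign gives (s - 8)*(s + 6)/(s^2 - 2*s + 50)^2.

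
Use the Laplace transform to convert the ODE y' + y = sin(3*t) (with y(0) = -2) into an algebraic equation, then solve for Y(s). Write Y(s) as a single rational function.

Y(s) = (-2*s^2 - 15)/(s^3 + s^2 + 9*s + 9)

Apply the Laplace transform to the equation.
Using L{y'} = sY - y(0) = sY - (-2), the left side becomes (s + 1)Y - (-2).
The right side is L{sin(3*t)} = 3/(s^2 + 9).
So (s + 1)Y = 3/(s^2 + 9) + (-2).
Divide through and combine into a single rational function.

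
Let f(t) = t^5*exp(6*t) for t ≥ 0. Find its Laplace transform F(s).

L{t^5} = 5!/s^6 = 120/s^6.
By the first shifting theorem, multiplying by e^(6t) replaces s with s - 6.

F(s) = 120/(s - 6)^6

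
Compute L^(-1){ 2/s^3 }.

t^2

Since L{t^2} = 2!/s^3 = 2/s^3, the inverse is t^2.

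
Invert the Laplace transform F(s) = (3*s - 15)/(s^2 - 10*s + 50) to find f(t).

f(t) = 3*exp(5*t)*cos(5*t)

Rewrite the denominator: s^2 - 10*s + 50 = (s - 5)^2 + 25.
The form in (s - 5) signals a first-shifting-theorem factor e^(5t).
Since L{cos(5t)} = s/(s^2 + 25), the inverse is e^(5*t)*cos(5*t), scaled by 3.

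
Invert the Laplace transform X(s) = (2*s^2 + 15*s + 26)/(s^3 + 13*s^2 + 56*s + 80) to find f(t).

Factor the denominator: s^3 + 13*s^2 + 56*s + 80 = (s + 4)^2*(s + 5).
Partial fraction decomposition gives [1/(s + 4)] + [-2/(s + 4)^2] + [1/(s + 5)].
Invert each term: 1/(s + 4) ↔ e^(-4t); -2/(s + 4)^2 ↔ -2t·e^(-4t); 1/(s + 5) ↔ e^(-5t).

f(t) = -2*t*exp(-4*t) + exp(-4*t) + exp(-5*t)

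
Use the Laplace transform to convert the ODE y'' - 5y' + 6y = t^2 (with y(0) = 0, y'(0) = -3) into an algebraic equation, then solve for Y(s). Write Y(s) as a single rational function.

Y(s) = (-3*s^3 + 2)/(s^5 - 5*s^4 + 6*s^3)

Take the Laplace transform of both sides.
Using L{y''} = s^2 Y - s·y(0) - y'(0) and L{y'} = sY - y(0), with y(0) = 0, y'(0) = -3, the left side becomes (s^2 - 5*s + 6)Y - (-3).
The right side is L{t^2} = 2/s^3.
So (s^2 - 5*s + 6)Y = 2/s^3 + (-3).
Divide through and combine into a single rational function.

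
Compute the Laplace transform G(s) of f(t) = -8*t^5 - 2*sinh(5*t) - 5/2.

G(s) = -10/(s^2 - 25) - 5/(2*s) - 960/s^6

By linearity of the Laplace transform, transform each term separately.
(-2)·[L{sinh(5t)} = 5/(s^2 - 25)]; L{-5/2} = (-5/2)/s; (-8)·[L{t^5} = 5!/s^6 = 120/s^6].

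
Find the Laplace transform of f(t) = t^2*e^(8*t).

2/(s - 8)^3

L{e^(8t)} = 1/(s - 8).
Then apply L{t^2·g(t)} = (-1)^2 d^2/ds^2[G(s)] with G(s) = 1/(s - 8):
differentiating 2 times and applying the sign gives 2/(s - 8)^3.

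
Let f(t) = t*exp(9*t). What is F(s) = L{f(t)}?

L{e^(9t)} = 1/(s - 9).
Then apply L{t·g(t)} = -d/ds[G(s)] with G(s) = 1/(s - 9):
differentiating 1 time and applying the sign gives (s - 9)^(-2).

F(s) = (s - 9)^(-2)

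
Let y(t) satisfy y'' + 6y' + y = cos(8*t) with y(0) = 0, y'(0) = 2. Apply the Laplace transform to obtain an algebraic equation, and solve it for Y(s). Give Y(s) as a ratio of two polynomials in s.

Y(s) = (2*s^2 + s + 128)/(s^4 + 6*s^3 + 65*s^2 + 384*s + 64)

Take the Laplace transform of both sides.
Using L{y''} = s^2 Y - s·y(0) - y'(0) and L{y'} = sY - y(0), with y(0) = 0, y'(0) = 2, the left side becomes (s^2 + 6*s + 1)Y - (2).
The right side is L{cos(8*t)} = s/(s^2 + 64).
So (s^2 + 6*s + 1)Y = s/(s^2 + 64) + (2).
Solve for Y(s) and write it as one ratio of polynomials.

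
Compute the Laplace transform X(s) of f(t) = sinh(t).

X(s) = 1/(s^2 - 1)

L{sinh(t)} = 1/(s^2 - 1).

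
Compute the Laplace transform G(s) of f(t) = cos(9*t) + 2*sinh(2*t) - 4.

G(s) = s/(s^2 + 81) + 4/(s^2 - 4) - 4/s

The transform is linear, so treat each term independently.
L{cos(9t)} = s/(s^2 + 81); L{-4} = -4/s; (2)·[L{sinh(2t)} = 2/(s^2 - 4)].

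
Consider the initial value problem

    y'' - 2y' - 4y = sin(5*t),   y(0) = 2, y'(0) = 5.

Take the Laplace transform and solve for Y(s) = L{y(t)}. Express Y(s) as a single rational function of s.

Y(s) = (2*s^3 + s^2 + 50*s + 30)/(s^4 - 2*s^3 + 21*s^2 - 50*s - 100)

Apply the Laplace transform to the equation.
With L{y''} = s^2 Y - s·y(0) - y'(0) and L{y'} = sY - y(0), with y(0) = 2, y'(0) = 5: the LHS transforms to (s^2 - 2*s - 4)Y - (2*s + 1).
The right side is L{sin(5*t)} = 5/(s^2 + 25).
So (s^2 - 2*s - 4)Y = 5/(s^2 + 25) + (2*s + 1).
Divide through and combine into a single rational function.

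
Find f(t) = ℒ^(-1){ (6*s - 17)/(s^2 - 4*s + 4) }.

f(t) = -5*t*exp(2*t) + 6*exp(2*t)

Factor the denominator: s^2 - 4*s + 4 = (s - 2)^2.
Partial fraction decomposition gives [6/(s - 2)] + [-5/(s - 2)^2].
Invert each term: 6/(s - 2) ↔ 6e^(2t); -5/(s - 2)^2 ↔ -5t·e^(2t).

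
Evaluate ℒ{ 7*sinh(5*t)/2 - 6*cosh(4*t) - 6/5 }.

-6*s/(s^2 - 16) + 35/(2*(s^2 - 25)) - 6/(5*s)

The transform is linear, so treat each term independently.
(7/2)·[L{sinh(5t)} = 5/(s^2 - 25)]; (-6)·[L{cosh(4t)} = s/(s^2 - 16)]; L{-6/5} = (-6/5)/s.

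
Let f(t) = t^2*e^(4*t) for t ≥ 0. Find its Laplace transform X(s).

L{e^(4t)} = 1/(s - 4).
Then apply L{t^2·g(t)} = (-1)^2 d^2/ds^2[G(s)] with G(s) = 1/(s - 4):
differentiating 2 times and applying the sign gives 2/(s - 4)^3.

X(s) = 2/(s - 4)^3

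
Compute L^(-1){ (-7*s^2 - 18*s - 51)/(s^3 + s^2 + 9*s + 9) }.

Factor the denominator: s^3 + s^2 + 9*s + 9 = (s + 1)*(s^2 + 9).
Partial fraction decomposition gives [-4/(s + 1)] + [-3*s/(s^2 + 9)] + [-15/(s^2 + 9)].
Invert each term: -4/(s + 1) ↔ -4e^(-t); -3·s/(s^2 + 9) ↔ -3cos(3t); -5·3/(s^2 + 9) ↔ -5sin(3t).

-5*sin(3*t) - 3*cos(3*t) - 4*exp(-t)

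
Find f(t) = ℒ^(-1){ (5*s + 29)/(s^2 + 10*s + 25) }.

f(t) = 4*t*exp(-5*t) + 5*exp(-5*t)

Factor the denominator: s^2 + 10*s + 25 = (s + 5)^2.
Partial fraction decomposition gives [5/(s + 5)] + [4/(s + 5)^2].
Invert each term: 5/(s + 5) ↔ 5e^(-5t); 4/(s + 5)^2 ↔ 4t·e^(-5t).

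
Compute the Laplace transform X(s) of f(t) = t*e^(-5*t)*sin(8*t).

X(s) = 16*(s + 5)/(s^2 + 10*s + 89)^2

L{sin(8t)} = 8/(s^2 + 64).
Multiplying by e^(-5t) shifts s → s + 5, so L{e^(-5*t)*sin(8*t)} = 8/((s + 5)^2 + 64).
Then apply L{t·g(t)} = -d/ds[G(s)] with G(s) = 8/((s + 5)^2 + 64):
differentiating 1 time and applying the sign gives 16*(s + 5)/(s^2 + 10*s + 89)^2.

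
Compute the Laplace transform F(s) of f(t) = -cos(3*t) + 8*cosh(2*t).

F(s) = -s/(s^2 + 9) + 8*s/(s^2 - 4)

Apply the Laplace transform termwise.
(8)·[L{cosh(2t)} = s/(s^2 - 4)]; (-1)·[L{cos(3t)} = s/(s^2 + 9)].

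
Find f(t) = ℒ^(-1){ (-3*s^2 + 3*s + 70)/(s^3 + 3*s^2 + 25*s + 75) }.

f(t) = 3*sin(5*t) - 4*cos(5*t) + exp(-3*t)

Factor the denominator: s^3 + 3*s^2 + 25*s + 75 = (s + 3)*(s^2 + 25).
Partial fraction decomposition gives [1/(s + 3)] + [-4*s/(s^2 + 25)] + [15/(s^2 + 25)].
Invert each term: 1/(s + 3) ↔ e^(-3t); -4·s/(s^2 + 25) ↔ -4cos(5t); 3·5/(s^2 + 25) ↔ 3sin(5t).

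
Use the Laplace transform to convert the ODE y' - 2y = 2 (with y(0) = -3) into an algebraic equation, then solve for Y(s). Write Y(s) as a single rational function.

Transform both sides with L{·}.
Using L{y'} = sY - y(0) = sY - (-3), the left side becomes (s - 2)Y - (-3).
The right side is L{2} = 2/s.
So (s - 2)Y = 2/s + (-3).
Divide through and combine into a single rational function.

Y(s) = (-3*s + 2)/(s^2 - 2*s)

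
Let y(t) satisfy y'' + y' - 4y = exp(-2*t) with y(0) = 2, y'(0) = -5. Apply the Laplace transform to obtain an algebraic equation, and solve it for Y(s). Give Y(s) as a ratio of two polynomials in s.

Y(s) = (2*s^2 + s - 5)/(s^3 + 3*s^2 - 2*s - 8)

Transform both sides with L{·}.
Using L{y''} = s^2 Y - s·y(0) - y'(0) and L{y'} = sY - y(0), with y(0) = 2, y'(0) = -5, the left side becomes (s^2 + s - 4)Y - (2*s - 3).
The right side is L{exp(-2*t)} = 1/(s + 2).
So (s^2 + s - 4)Y = 1/(s + 2) + (2*s - 3).
Solve for Y(s) and write it as one ratio of polynomials.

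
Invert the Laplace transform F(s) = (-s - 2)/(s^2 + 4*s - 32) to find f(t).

f(t) = -exp(-2*t)*cosh(6*t)

Rewrite the denominator: s^2 + 4*s - 32 = (s + 2)^2 - 36.
The form in (s + 2) signals a first-shifting-theorem factor e^(-2t).
Since L{cosh(6t)} = s/(s^2 - 36), the inverse is e^(-2*t)*cosh(6*t), scaled by -1.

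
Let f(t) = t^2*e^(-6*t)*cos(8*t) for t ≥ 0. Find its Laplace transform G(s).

L{cos(8t)} = s/(s^2 + 64).
Multiplying by e^(-6t) shifts s → s + 6, so L{e^(-6*t)*cos(8*t)} = (s + 6)/((s + 6)^2 + 64).
Then apply L{t^2·g(t)} = (-1)^2 d^2/ds^2[H(s)] with H(s) = (s + 6)/((s + 6)^2 + 64):
differentiating 2 times and applying the sign gives 2*(s + 6)*(s^2 + 12*s - 156)/(s^2 + 12*s + 100)^3.

G(s) = 2*(s + 6)*(s^2 + 12*s - 156)/(s^2 + 12*s + 100)^3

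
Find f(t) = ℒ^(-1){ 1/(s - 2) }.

Since L{e^(2t)} = 1/(s - 2), the inverse is e^(2*t).

f(t) = exp(2*t)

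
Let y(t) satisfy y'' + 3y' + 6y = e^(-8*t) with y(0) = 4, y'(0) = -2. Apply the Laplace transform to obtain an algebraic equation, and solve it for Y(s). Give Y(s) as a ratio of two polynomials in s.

Take the Laplace transform of both sides.
Using L{y''} = s^2 Y - s·y(0) - y'(0) and L{y'} = sY - y(0), with y(0) = 4, y'(0) = -2, the left side becomes (s^2 + 3*s + 6)Y - (4*s + 10).
The right side is L{e^(-8*t)} = 1/(s + 8).
So (s^2 + 3*s + 6)Y = 1/(s + 8) + (4*s + 10).
Solve for Y(s) and write it as one ratio of polynomials.

Y(s) = (4*s^2 + 42*s + 81)/(s^3 + 11*s^2 + 30*s + 48)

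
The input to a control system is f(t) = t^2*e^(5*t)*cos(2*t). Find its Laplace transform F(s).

L{cos(2t)} = s/(s^2 + 4).
Multiplying by e^(5t) shifts s → s - 5, so L{e^(5*t)*cos(2*t)} = (s - 5)/((s - 5)^2 + 4).
Then apply L{t^2·g(t)} = (-1)^2 d^2/ds^2[G(s)] with G(s) = (s - 5)/((s - 5)^2 + 4):
differentiating 2 times and applying the sign gives 2*(s - 5)*(s^2 - 10*s + 13)/(s^2 - 10*s + 29)^3.

F(s) = 2*(s - 5)*(s^2 - 10*s + 13)/(s^2 - 10*s + 29)^3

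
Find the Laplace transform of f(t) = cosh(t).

L{cosh(t)} = s/(s^2 - 1).

s/(s^2 - 1)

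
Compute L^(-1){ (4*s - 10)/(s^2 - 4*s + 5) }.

-2*exp(2*t)*sin(t) + 4*exp(2*t)*cos(t)

Complete the square in the denominator: s^2 - 4*s + 5 = (s - 2)^2 + 1^2.
Split the numerator to match: 4*s - 10 = 4·(s - 2) - 2·1.
Invert each term: 4·(s - 2)/((s - 2)^2 + 1) ↔ 4e^(2t)cos(t); -2·1/((s - 2)^2 + 1) ↔ -2e^(2t)sin(t).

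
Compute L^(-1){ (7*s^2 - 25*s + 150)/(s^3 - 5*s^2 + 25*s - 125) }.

Factor the denominator: s^3 - 5*s^2 + 25*s - 125 = (s - 5)*(s^2 + 25).
Partial fraction decomposition gives [4/(s - 5)] + [3*s/(s^2 + 25)] + [-10/(s^2 + 25)].
Invert each term: 4/(s - 5) ↔ 4e^(5t); 3·s/(s^2 + 25) ↔ 3cos(5t); -2·5/(s^2 + 25) ↔ -2sin(5t).

4*exp(5*t) - 2*sin(5*t) + 3*cos(5*t)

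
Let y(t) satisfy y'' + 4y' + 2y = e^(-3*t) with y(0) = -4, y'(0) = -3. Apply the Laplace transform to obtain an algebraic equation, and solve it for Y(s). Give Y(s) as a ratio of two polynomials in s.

Transform both sides with L{·}.
With L{y''} = s^2 Y - s·y(0) - y'(0) and L{y'} = sY - y(0), with y(0) = -4, y'(0) = -3: the LHS transforms to (s^2 + 4*s + 2)Y - (-4*s - 19).
The right side is L{e^(-3*t)} = 1/(s + 3).
So (s^2 + 4*s + 2)Y = 1/(s + 3) + (-4*s - 19).
Divide through and combine into a single rational function.

Y(s) = (-4*s^2 - 31*s - 56)/(s^3 + 7*s^2 + 14*s + 6)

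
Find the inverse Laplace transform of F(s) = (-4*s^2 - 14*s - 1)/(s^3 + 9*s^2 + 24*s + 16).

3*t*exp(-4*t) + exp(-t) - 5*exp(-4*t)

Factor the denominator: s^3 + 9*s^2 + 24*s + 16 = (s + 1)*(s + 4)^2.
Partial fraction decomposition gives [-5/(s + 4)] + [3/(s + 4)^2] + [1/(s + 1)].
Invert each term: -5/(s + 4) ↔ -5e^(-4t); 3/(s + 4)^2 ↔ 3t·e^(-4t); 1/(s + 1) ↔ e^(-t).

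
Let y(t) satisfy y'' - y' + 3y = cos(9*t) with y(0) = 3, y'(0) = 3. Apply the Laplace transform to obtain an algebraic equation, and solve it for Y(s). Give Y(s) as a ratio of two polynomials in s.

Transform both sides with L{·}.
Using L{y''} = s^2 Y - s·y(0) - y'(0) and L{y'} = sY - y(0), with y(0) = 3, y'(0) = 3, the left side becomes (s^2 - s + 3)Y - (3*s).
The right side is L{cos(9*t)} = s/(s^2 + 81).
So (s^2 - s + 3)Y = s/(s^2 + 81) + (3*s).
Divide through and combine into a single rational function.

Y(s) = (3*s^3 + 244*s)/(s^4 - s^3 + 84*s^2 - 81*s + 243)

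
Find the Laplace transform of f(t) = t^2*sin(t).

2*(3*s^2 - 1)/(s^2 + 1)^3

L{sin(t)} = 1/(s^2 + 1).
Then apply L{t^2·g(t)} = (-1)^2 d^2/ds^2[H(s)] with H(s) = 1/(s^2 + 1):
differentiating 2 times and applying the sign gives 2*(3*s^2 - 1)/(s^2 + 1)^3.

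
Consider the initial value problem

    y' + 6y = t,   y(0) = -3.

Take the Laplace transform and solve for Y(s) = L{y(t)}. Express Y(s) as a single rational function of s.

Laplace-transform each side.
Using L{y'} = sY - y(0) = sY - (-3), the left side becomes (s + 6)Y - (-3).
The right side is L{t} = s^(-2).
So (s + 6)Y = s^(-2) + (-3).
Divide through and combine into a single rational function.

Y(s) = (-3*s^2 + 1)/(s^3 + 6*s^2)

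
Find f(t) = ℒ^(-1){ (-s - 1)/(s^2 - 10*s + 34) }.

f(t) = -2*exp(5*t)*sin(3*t) - exp(5*t)*cos(3*t)

Complete the square in the denominator: s^2 - 10*s + 34 = (s - 5)^2 + 3^2.
Split the numerator to match: -s - 1 = -1·(s - 5) - 2·3.
Invert each term: -1·(s - 5)/((s - 5)^2 + 9) ↔ -e^(5t)cos(3t); -2·3/((s - 5)^2 + 9) ↔ -2e^(5t)sin(3t).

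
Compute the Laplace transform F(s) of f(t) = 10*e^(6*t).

F(s) = 10/(s - 6)

L{10} = 10/s.
By the first shifting theorem, multiplying by e^(6t) replaces s with s - 6.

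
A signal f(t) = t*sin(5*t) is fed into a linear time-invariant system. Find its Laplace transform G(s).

G(s) = 10*s/(s^2 + 25)^2

L{sin(5t)} = 5/(s^2 + 25).
Then apply L{t·g(t)} = -d/ds[H(s)] with H(s) = 5/(s^2 + 25):
differentiating 1 time and applying the sign gives 10*s/(s^2 + 25)^2.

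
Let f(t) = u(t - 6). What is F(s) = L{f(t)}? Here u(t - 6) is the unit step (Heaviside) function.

By the second shifting theorem, L{u(t - c)·g(t - c)} = e^(-cs)·G(s) with c = 6 and G(s) = L{g(t)}.
L{1} = 1/s.

F(s) = exp(-6*s)/s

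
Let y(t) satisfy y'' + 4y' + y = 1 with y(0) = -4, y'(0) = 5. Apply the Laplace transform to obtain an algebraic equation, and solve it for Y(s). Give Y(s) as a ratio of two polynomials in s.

Laplace-transform each side.
Using L{y''} = s^2 Y - s·y(0) - y'(0) and L{y'} = sY - y(0), with y(0) = -4, y'(0) = 5, the left side becomes (s^2 + 4*s + 1)Y - (-4*s - 11).
The right side is L{1} = 1/s.
So (s^2 + 4*s + 1)Y = 1/s + (-4*s - 11).
Isolate Y and clear denominators.

Y(s) = (-4*s^2 - 11*s + 1)/(s^3 + 4*s^2 + s)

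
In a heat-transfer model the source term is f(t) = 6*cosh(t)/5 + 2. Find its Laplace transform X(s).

X(s) = 6*s/(5*(s^2 - 1)) + 2/s

The transform is linear, so treat each term independently.
(6/5)·[L{cosh(t)} = s/(s^2 - 1)]; L{2} = 2/s.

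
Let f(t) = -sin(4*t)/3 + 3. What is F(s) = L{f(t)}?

The transform is linear, so treat each term independently.
L{3} = 3/s; (-1/3)·[L{sin(4t)} = 4/(s^2 + 16)].

F(s) = -4/(3*(s^2 + 16)) + 3/s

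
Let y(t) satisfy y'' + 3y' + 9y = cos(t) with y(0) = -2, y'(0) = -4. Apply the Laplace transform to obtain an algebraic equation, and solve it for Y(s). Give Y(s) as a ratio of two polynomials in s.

Transform both sides with L{·}.
Using L{y''} = s^2 Y - s·y(0) - y'(0) and L{y'} = sY - y(0), with y(0) = -2, y'(0) = -4, the left side becomes (s^2 + 3*s + 9)Y - (-2*s - 10).
The right side is L{cos(t)} = s/(s^2 + 1).
So (s^2 + 3*s + 9)Y = s/(s^2 + 1) + (-2*s - 10).
Isolate Y and clear denominators.

Y(s) = (-2*s^3 - 10*s^2 - s - 10)/(s^4 + 3*s^3 + 10*s^2 + 3*s + 9)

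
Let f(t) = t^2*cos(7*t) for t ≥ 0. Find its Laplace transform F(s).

L{cos(7t)} = s/(s^2 + 49).
Then apply L{t^2·g(t)} = (-1)^2 d^2/ds^2[G(s)] with G(s) = s/(s^2 + 49):
differentiating 2 times and applying the sign gives 2*s*(s^2 - 147)/(s^2 + 49)^3.

F(s) = 2*s*(s^2 - 147)/(s^2 + 49)^3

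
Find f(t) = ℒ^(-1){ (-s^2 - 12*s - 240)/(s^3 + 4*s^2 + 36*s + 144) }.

Factor the denominator: s^3 + 4*s^2 + 36*s + 144 = (s + 4)*(s^2 + 36).
Partial fraction decomposition gives [-4/(s + 4)] + [3*s/(s^2 + 36)] + [-24/(s^2 + 36)].
Invert each term: -4/(s + 4) ↔ -4e^(-4t); 3·s/(s^2 + 36) ↔ 3cos(6t); -4·6/(s^2 + 36) ↔ -4sin(6t).

f(t) = -4*sin(6*t) + 3*cos(6*t) - 4*exp(-4*t)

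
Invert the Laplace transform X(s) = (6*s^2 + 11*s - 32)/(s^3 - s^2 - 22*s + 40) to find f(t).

f(t) = 6*exp(4*t) - exp(2*t) + exp(-5*t)

Factor the denominator: s^3 - s^2 - 22*s + 40 = (s - 4)*(s - 2)*(s + 5).
Partial fraction decomposition gives [-1/(s - 2)] + [1/(s + 5)] + [6/(s - 4)].
Invert each term: -1/(s - 2) ↔ -e^(2t); 1/(s + 5) ↔ e^(-5t); 6/(s - 4) ↔ 6e^(4t).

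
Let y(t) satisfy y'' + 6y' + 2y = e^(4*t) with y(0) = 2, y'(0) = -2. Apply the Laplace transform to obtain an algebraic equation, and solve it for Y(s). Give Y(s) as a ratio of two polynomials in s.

Y(s) = (2*s^2 + 2*s - 39)/(s^3 + 2*s^2 - 22*s - 8)

Apply the Laplace transform to the equation.
Using L{y''} = s^2 Y - s·y(0) - y'(0) and L{y'} = sY - y(0), with y(0) = 2, y'(0) = -2, the left side becomes (s^2 + 6*s + 2)Y - (2*s + 10).
The right side is L{e^(4*t)} = 1/(s - 4).
So (s^2 + 6*s + 2)Y = 1/(s - 4) + (2*s + 10).
Divide through and combine into a single rational function.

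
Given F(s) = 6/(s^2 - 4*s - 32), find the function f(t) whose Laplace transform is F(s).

Rewrite the denominator: s^2 - 4*s - 32 = (s - 2)^2 - 36.
The form in (s - 2) signals a first-shifting-theorem factor e^(2t).
Since L{sinh(6t)} = 6/(s^2 - 36), the inverse is e^(2*t)*sinh(6*t).

f(t) = exp(2*t)*sinh(6*t)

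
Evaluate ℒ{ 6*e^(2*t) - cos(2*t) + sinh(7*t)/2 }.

-s/(s^2 + 4) + 7/(2*(s^2 - 49)) + 6/(s - 2)

The transform is linear, so treat each term independently.
(6)·[L{e^(2t)} = 1/(s - 2)]; (1/2)·[L{sinh(7t)} = 7/(s^2 - 49)]; (-1)·[L{cos(2t)} = s/(s^2 + 4)].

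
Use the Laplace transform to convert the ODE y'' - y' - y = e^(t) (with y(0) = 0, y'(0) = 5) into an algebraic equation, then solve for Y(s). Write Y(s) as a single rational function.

Apply the Laplace transform to the equation.
The derivative rules (L{y''} = s^2 Y - s·y(0) - y'(0) and L{y'} = sY - y(0), with y(0) = 0, y'(0) = 5) turn the left side into (s^2 - s - 1)Y - (5).
The right side is L{e^(t)} = 1/(s - 1).
So (s^2 - s - 1)Y = 1/(s - 1) + (5).
Isolate Y and clear denominators.

Y(s) = (5*s - 4)/(s^3 - 2*s^2 + 1)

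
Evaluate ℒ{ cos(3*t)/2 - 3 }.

By linearity of the Laplace transform, transform each term separately.
L{-3} = -3/s; (1/2)·[L{cos(3t)} = s/(s^2 + 9)].

s/(2*(s^2 + 9)) - 3/s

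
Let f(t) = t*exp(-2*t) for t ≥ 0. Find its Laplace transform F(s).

L{e^(-2t)} = 1/(s + 2).
Then apply L{t·g(t)} = -d/ds[G(s)] with G(s) = 1/(s + 2):
differentiating 1 time and applying the sign gives (s + 2)^(-2).

F(s) = (s + 2)^(-2)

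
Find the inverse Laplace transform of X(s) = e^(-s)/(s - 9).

Heaviside(t - 1)*(exp(9*t - 9))

The factor e^(-s) signals a time shift by c = 1 (second shifting theorem).
L{e^(9t)} = 1/(s - 9), so L^-1{1/(s - 9)} = e^(9*t).
Hence the inverse is u(t - 1) times that function evaluated at t - 1.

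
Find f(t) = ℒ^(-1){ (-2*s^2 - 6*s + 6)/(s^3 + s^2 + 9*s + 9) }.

f(t) = -sin(3*t) - 3*cos(3*t) + exp(-t)

Factor the denominator: s^3 + s^2 + 9*s + 9 = (s + 1)*(s^2 + 9).
Partial fraction decomposition gives [1/(s + 1)] + [-3*s/(s^2 + 9)] + [-3/(s^2 + 9)].
Invert each term: 1/(s + 1) ↔ e^(-t); -3·s/(s^2 + 9) ↔ -3cos(3t); -1·3/(s^2 + 9) ↔ -sin(3t).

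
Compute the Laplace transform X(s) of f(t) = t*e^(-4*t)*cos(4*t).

X(s) = s*(s + 8)/(s^2 + 8*s + 32)^2

L{cos(4t)} = s/(s^2 + 16).
Multiplying by e^(-4t) shifts s → s + 4, so L{e^(-4*t)*cos(4*t)} = (s + 4)/((s + 4)^2 + 16).
Then apply L{t·g(t)} = -d/ds[G(s)] with G(s) = (s + 4)/((s + 4)^2 + 16):
differentiating 1 time and applying the sign gives s*(s + 8)/(s^2 + 8*s + 32)^2.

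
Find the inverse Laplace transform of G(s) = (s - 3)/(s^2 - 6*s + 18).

Rewrite the denominator: s^2 - 6*s + 18 = (s - 3)^2 + 9.
The form in (s - 3) signals a first-shifting-theorem factor e^(3t).
Since L{cos(3t)} = s/(s^2 + 9), the inverse is e^(3*t)*cos(3*t).

exp(3*t)*cos(3*t)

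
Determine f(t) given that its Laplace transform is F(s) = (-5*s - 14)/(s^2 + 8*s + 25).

Complete the square in the denominator: s^2 + 8*s + 25 = (s + 4)^2 + 3^2.
Split the numerator to match: -5*s - 14 = -5·(s + 4) + 2·3.
Invert each term: -5·(s + 4)/((s + 4)^2 + 9) ↔ -5e^(-4t)cos(3t); 2·3/((s + 4)^2 + 9) ↔ 2e^(-4t)sin(3t).

f(t) = 2*exp(-4*t)*sin(3*t) - 5*exp(-4*t)*cos(3*t)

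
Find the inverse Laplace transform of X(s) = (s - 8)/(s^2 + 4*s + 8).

-5*exp(-2*t)*sin(2*t) + exp(-2*t)*cos(2*t)

Complete the square in the denominator: s^2 + 4*s + 8 = (s + 2)^2 + 2^2.
Split the numerator to match: s - 8 = 1·(s + 2) - 5·2.
Invert each term: 1·(s + 2)/((s + 2)^2 + 4) ↔ e^(-2t)cos(2t); -5·2/((s + 2)^2 + 4) ↔ -5e^(-2t)sin(2t).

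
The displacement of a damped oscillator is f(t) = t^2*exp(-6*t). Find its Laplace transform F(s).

L{e^(-6t)} = 1/(s + 6).
Then apply L{t^2·g(t)} = (-1)^2 d^2/ds^2[G(s)] with G(s) = 1/(s + 6):
differentiating 2 times and applying the sign gives 2/(s + 6)^3.

F(s) = 2/(s + 6)^3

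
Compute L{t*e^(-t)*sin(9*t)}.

18*(s + 1)/(s^2 + 2*s + 82)^2

L{sin(9t)} = 9/(s^2 + 81).
Multiplying by e^(-t) shifts s → s + 1, so L{e^(-t)*sin(9*t)} = 9/((s + 1)^2 + 81).
Then apply L{t·g(t)} = -d/ds[G(s)] with G(s) = 9/((s + 1)^2 + 81):
differentiating 1 time and applying the sign gives 18*(s + 1)/(s^2 + 2*s + 82)^2.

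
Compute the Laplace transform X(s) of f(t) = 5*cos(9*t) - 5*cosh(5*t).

The transform is linear, so treat each term independently.
(-5)·[L{cosh(5t)} = s/(s^2 - 25)]; (5)·[L{cos(9t)} = s/(s^2 + 81)].

X(s) = 5*s/(s^2 + 81) - 5*s/(s^2 - 25)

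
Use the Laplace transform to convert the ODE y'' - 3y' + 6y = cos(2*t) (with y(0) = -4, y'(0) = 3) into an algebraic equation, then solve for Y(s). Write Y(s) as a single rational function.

Y(s) = (-4*s^3 + 15*s^2 - 15*s + 60)/(s^4 - 3*s^3 + 10*s^2 - 12*s + 24)

Take the Laplace transform of both sides.
Using L{y''} = s^2 Y - s·y(0) - y'(0) and L{y'} = sY - y(0), with y(0) = -4, y'(0) = 3, the left side becomes (s^2 - 3*s + 6)Y - (-4*s + 15).
The right side is L{cos(2*t)} = s/(s^2 + 4).
So (s^2 - 3*s + 6)Y = s/(s^2 + 4) + (-4*s + 15).
Isolate Y and clear denominators.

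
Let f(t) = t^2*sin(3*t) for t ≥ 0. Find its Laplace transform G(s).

G(s) = 18*(s^2 - 3)/(s^2 + 9)^3

L{sin(3t)} = 3/(s^2 + 9).
Then apply L{t^2·g(t)} = (-1)^2 d^2/ds^2[H(s)] with H(s) = 3/(s^2 + 9):
differentiating 2 times and applying the sign gives 18*(s^2 - 3)/(s^2 + 9)^3.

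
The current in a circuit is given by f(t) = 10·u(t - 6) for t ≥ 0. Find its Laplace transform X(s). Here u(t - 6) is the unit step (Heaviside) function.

X(s) = 10*exp(-6*s)/s

By the second shifting theorem, L{u(t - c)·g(t - c)} = e^(-cs)·G(s) with c = 6 and G(s) = L{g(t)}.
L{10} = 10/s.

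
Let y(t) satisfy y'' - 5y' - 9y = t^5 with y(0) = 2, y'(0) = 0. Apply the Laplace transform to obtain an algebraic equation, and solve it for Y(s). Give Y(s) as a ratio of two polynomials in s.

Apply the Laplace transform to the equation.
With L{y''} = s^2 Y - s·y(0) - y'(0) and L{y'} = sY - y(0), with y(0) = 2, y'(0) = 0: the LHS transforms to (s^2 - 5*s - 9)Y - (2*s - 10).
The right side is L{t^5} = 120/s^6.
So (s^2 - 5*s - 9)Y = 120/s^6 + (2*s - 10).
Divide through and combine into a single rational function.

Y(s) = (2*s^7 - 10*s^6 + 120)/(s^8 - 5*s^7 - 9*s^6)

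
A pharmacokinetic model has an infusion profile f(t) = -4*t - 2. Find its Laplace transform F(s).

Apply the Laplace transform termwise.
L{-2} = -2/s; (-4)·[L{t} = 1!/s^2 = 1/s^2].

F(s) = -2/s - 4/s^2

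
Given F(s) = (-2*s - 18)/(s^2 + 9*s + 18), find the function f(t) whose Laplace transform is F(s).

f(t) = -4*exp(-3*t) + 2*exp(-6*t)

Factor the denominator: s^2 + 9*s + 18 = (s + 3)*(s + 6).
Partial fraction decomposition gives [-4/(s + 3)] + [2/(s + 6)].
Invert each term: -4/(s + 3) ↔ -4e^(-3t); 2/(s + 6) ↔ 2e^(-6t).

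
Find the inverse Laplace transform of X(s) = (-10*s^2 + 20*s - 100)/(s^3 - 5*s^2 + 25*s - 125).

-5*exp(5*t) - sin(5*t) - 5*cos(5*t)

Factor the denominator: s^3 - 5*s^2 + 25*s - 125 = (s - 5)*(s^2 + 25).
Partial fraction decomposition gives [-5/(s - 5)] + [-5*s/(s^2 + 25)] + [-5/(s^2 + 25)].
Invert each term: -5/(s - 5) ↔ -5e^(5t); -5·s/(s^2 + 25) ↔ -5cos(5t); -1·5/(s^2 + 25) ↔ -sin(5t).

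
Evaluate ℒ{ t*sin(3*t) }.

L{sin(3t)} = 3/(s^2 + 9).
Then apply L{t·g(t)} = -d/ds[G(s)] with G(s) = 3/(s^2 + 9):
differentiating 1 time and applying the sign gives 6*s/(s^2 + 9)^2.

6*s/(s^2 + 9)^2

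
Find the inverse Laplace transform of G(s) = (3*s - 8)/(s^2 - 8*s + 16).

4*t*exp(4*t) + 3*exp(4*t)

Factor the denominator: s^2 - 8*s + 16 = (s - 4)^2.
Partial fraction decomposition gives [3/(s - 4)] + [4/(s - 4)^2].
Invert each term: 3/(s - 4) ↔ 3e^(4t); 4/(s - 4)^2 ↔ 4t·e^(4t).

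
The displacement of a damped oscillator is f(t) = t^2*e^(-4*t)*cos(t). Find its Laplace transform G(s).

L{cos(t)} = s/(s^2 + 1).
Multiplying by e^(-4t) shifts s → s + 4, so L{e^(-4*t)*cos(t)} = (s + 4)/((s + 4)^2 + 1).
Then apply L{t^2·g(t)} = (-1)^2 d^2/ds^2[H(s)] with H(s) = (s + 4)/((s + 4)^2 + 1):
differentiating 2 times and applying the sign gives 2*(s + 4)*(s^2 + 8*s + 13)/(s^2 + 8*s + 17)^3.

G(s) = 2*(s + 4)*(s^2 + 8*s + 13)/(s^2 + 8*s + 17)^3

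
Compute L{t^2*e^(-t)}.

2/(s + 1)^3

L{e^(-t)} = 1/(s + 1).
Then apply L{t^2·g(t)} = (-1)^2 d^2/ds^2[G(s)] with G(s) = 1/(s + 1):
differentiating 2 times and applying the sign gives 2/(s + 1)^3.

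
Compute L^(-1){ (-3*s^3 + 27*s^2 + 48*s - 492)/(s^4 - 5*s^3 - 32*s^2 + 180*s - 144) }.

Factor the denominator: s^4 - 5*s^3 - 32*s^2 + 180*s - 144 = (s - 6)*(s - 4)*(s - 1)*(s + 6).
Partial fraction decomposition gives [-4/(s - 1)] + [1/(s - 4)] + [1/(s - 6)] + [-1/(s + 6)].
Invert each term: -4/(s - 1) ↔ -4e^(t); 1/(s - 4) ↔ e^(4t); 1/(s - 6) ↔ e^(6t); -1/(s + 6) ↔ -e^(-6t).

exp(6*t) + exp(4*t) - 4*exp(t) - exp(-6*t)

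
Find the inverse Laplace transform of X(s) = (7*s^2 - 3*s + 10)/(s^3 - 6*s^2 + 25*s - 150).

4*exp(6*t) + 3*sin(5*t) + 3*cos(5*t)

Factor the denominator: s^3 - 6*s^2 + 25*s - 150 = (s - 6)*(s^2 + 25).
Partial fraction decomposition gives [4/(s - 6)] + [3*s/(s^2 + 25)] + [15/(s^2 + 25)].
Invert each term: 4/(s - 6) ↔ 4e^(6t); 3·s/(s^2 + 25) ↔ 3cos(5t); 3·5/(s^2 + 25) ↔ 3sin(5t).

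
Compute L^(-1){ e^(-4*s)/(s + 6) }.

Heaviside(t - 4)*(exp(-6*t + 24))

The factor e^(-4s) signals a time shift by c = 4 (second shifting theorem).
L{e^(-6t)} = 1/(s + 6), so L^-1{1/(s + 6)} = e^(-6*t).
Hence the inverse is u(t - 4) times that function evaluated at t - 4.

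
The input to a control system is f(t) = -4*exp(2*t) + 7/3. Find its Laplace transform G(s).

The transform is linear, so treat each term independently.
(-4)·[L{e^(2t)} = 1/(s - 2)]; L{7/3} = (7/3)/s.

G(s) = -4/(s - 2) + 7/(3*s)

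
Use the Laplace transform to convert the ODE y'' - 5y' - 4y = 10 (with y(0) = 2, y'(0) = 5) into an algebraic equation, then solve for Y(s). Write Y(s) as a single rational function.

Y(s) = (2*s^2 - 5*s + 10)/(s^3 - 5*s^2 - 4*s)

Apply the Laplace transform to the equation.
With L{y''} = s^2 Y - s·y(0) - y'(0) and L{y'} = sY - y(0), with y(0) = 2, y'(0) = 5: the LHS transforms to (s^2 - 5*s - 4)Y - (2*s - 5).
The right side is L{10} = 10/s.
So (s^2 - 5*s - 4)Y = 10/s + (2*s - 5).
Isolate Y and clear denominators.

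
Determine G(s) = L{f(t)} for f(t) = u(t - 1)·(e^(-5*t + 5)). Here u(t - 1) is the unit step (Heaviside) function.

G(s) = exp(-s)/(s + 5)

By the second shifting theorem, L{u(t - c)·g(t - c)} = e^(-cs)·H(s) with c = 1 and H(s) = L{g(t)}.
L{e^(-5t)} = 1/(s + 5).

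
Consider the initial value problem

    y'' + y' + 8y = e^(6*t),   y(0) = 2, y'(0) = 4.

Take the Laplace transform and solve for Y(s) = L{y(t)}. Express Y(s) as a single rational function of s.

Apply the Laplace transform to the equation.
Using L{y''} = s^2 Y - s·y(0) - y'(0) and L{y'} = sY - y(0), with y(0) = 2, y'(0) = 4, the left side becomes (s^2 + s + 8)Y - (2*s + 6).
The right side is L{e^(6*t)} = 1/(s - 6).
So (s^2 + s + 8)Y = 1/(s - 6) + (2*s + 6).
Divide through and combine into a single rational function.

Y(s) = (2*s^2 - 6*s - 35)/(s^3 - 5*s^2 + 2*s - 48)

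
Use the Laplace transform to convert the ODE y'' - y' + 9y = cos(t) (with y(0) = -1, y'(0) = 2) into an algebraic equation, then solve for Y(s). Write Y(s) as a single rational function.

Y(s) = (-s^3 + 3*s^2 + 3)/(s^4 - s^3 + 10*s^2 - s + 9)

Take the Laplace transform of both sides.
Using L{y''} = s^2 Y - s·y(0) - y'(0) and L{y'} = sY - y(0), with y(0) = -1, y'(0) = 2, the left side becomes (s^2 - s + 9)Y - (-s + 3).
The right side is L{cos(t)} = s/(s^2 + 1).
So (s^2 - s + 9)Y = s/(s^2 + 1) + (-s + 3).
Isolate Y and clear denominators.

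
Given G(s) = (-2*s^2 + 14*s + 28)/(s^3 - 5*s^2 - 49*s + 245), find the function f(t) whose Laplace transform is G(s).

f(t) = exp(7*t) - 2*exp(5*t) - exp(-7*t)

Factor the denominator: s^3 - 5*s^2 - 49*s + 245 = (s - 7)*(s - 5)*(s + 7).
Partial fraction decomposition gives [-1/(s + 7)] + [-2/(s - 5)] + [1/(s - 7)].
Invert each term: -1/(s + 7) ↔ -e^(-7t); -2/(s - 5) ↔ -2e^(5t); 1/(s - 7) ↔ e^(7t).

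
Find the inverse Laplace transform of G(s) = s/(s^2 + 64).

Since L{cos(8t)} = s/(s^2 + 64), the inverse is cos(8*t).

cos(8*t)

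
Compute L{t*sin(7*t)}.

14*s/(s^2 + 49)^2

L{sin(7t)} = 7/(s^2 + 49).
Then apply L{t·g(t)} = -d/ds[G(s)] with G(s) = 7/(s^2 + 49):
differentiating 1 time and applying the sign gives 14*s/(s^2 + 49)^2.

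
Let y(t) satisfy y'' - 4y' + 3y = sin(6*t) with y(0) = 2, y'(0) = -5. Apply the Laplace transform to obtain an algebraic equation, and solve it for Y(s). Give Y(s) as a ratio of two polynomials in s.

Laplace-transform each side.
With L{y''} = s^2 Y - s·y(0) - y'(0) and L{y'} = sY - y(0), with y(0) = 2, y'(0) = -5: the LHS transforms to (s^2 - 4*s + 3)Y - (2*s - 13).
The right side is L{sin(6*t)} = 6/(s^2 + 36).
So (s^2 - 4*s + 3)Y = 6/(s^2 + 36) + (2*s - 13).
Divide through and combine into a single rational function.

Y(s) = (2*s^3 - 13*s^2 + 72*s - 462)/(s^4 - 4*s^3 + 39*s^2 - 144*s + 108)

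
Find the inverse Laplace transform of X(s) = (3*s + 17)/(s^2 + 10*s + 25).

2*t*exp(-5*t) + 3*exp(-5*t)

Factor the denominator: s^2 + 10*s + 25 = (s + 5)^2.
Partial fraction decomposition gives [3/(s + 5)] + [2/(s + 5)^2].
Invert each term: 3/(s + 5) ↔ 3e^(-5t); 2/(s + 5)^2 ↔ 2t·e^(-5t).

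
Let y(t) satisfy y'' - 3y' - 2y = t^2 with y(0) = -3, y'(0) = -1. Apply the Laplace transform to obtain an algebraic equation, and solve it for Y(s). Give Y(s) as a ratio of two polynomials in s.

Y(s) = (-3*s^4 + 8*s^3 + 2)/(s^5 - 3*s^4 - 2*s^3)

Laplace-transform each side.
The derivative rules (L{y''} = s^2 Y - s·y(0) - y'(0) and L{y'} = sY - y(0), with y(0) = -3, y'(0) = -1) turn the left side into (s^2 - 3*s - 2)Y - (-3*s + 8).
The right side is L{t^2} = 2/s^3.
So (s^2 - 3*s - 2)Y = 2/s^3 + (-3*s + 8).
Solve for Y(s) and write it as one ratio of polynomials.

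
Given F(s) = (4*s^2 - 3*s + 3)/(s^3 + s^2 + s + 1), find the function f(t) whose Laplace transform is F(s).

f(t) = -2*sin(t) - cos(t) + 5*exp(-t)

Factor the denominator: s^3 + s^2 + s + 1 = (s + 1)*(s^2 + 1).
Partial fraction decomposition gives [5/(s + 1)] + [-s/(s^2 + 1)] + [-2/(s^2 + 1)].
Invert each term: 5/(s + 1) ↔ 5e^(-t); -1·s/(s^2 + 1) ↔ -cos(t); -2·1/(s^2 + 1) ↔ -2sin(t).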